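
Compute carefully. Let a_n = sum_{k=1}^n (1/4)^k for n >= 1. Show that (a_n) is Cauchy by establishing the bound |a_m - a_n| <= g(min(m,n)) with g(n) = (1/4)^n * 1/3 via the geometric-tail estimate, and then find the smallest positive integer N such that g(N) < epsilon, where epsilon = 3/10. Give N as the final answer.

For m > n >= 1: |a_m - a_n| = sum_{k=n+1}^m (1/4)^k < sum_{k=n+1}^infinity (1/4)^k = (1/4)^(n+1) / (1 - 1/4) = (1/4)^n * (1/4) * (4/3) = (1/4)^n * 1/3.
So g(n) = (1/4)^n / 3. Since g(n) -> 0, (a_n) is Cauchy.
Now solve g(N) < 3/10: (1/4)^N / 3 < 3/10 <=> 4^N > 1 / (3 * 3/10) = 10/9.
Check powers of 4: 4^0 = 1 <= 10/9, 4^1 = 4 > 10/9.
So the smallest such N is 1. Check: g(1) = 1/(3 * 4) = 1/12 < 3/10.

1


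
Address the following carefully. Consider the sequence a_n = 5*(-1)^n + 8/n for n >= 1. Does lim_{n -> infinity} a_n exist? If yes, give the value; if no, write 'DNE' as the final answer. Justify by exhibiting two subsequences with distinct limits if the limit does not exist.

Examine the behaviour of a_n along subsequences.
a_{2k} = 5 + 8/(2k) -> 5. a_{2k+1} = -5 + 8/(2k+1) -> -5.
Since these two subsequential limits are 5 and -5, distinct, the full sequence cannot converge (a convergent sequence has all subsequences tending to the same limit). So lim a_n does not exist.

DNE


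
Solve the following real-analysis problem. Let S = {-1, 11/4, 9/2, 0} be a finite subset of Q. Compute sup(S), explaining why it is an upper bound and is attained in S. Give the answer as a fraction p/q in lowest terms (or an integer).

S is finite, so sup(S) = max(S).
Sorted decreasing:
9/2, 11/4, 0, -1
The extremum is 9/2.
For every x in S, x <= 9/2. And 9/2 is in S, so it is attained.
Therefore sup(S) = 9/2.

9/2


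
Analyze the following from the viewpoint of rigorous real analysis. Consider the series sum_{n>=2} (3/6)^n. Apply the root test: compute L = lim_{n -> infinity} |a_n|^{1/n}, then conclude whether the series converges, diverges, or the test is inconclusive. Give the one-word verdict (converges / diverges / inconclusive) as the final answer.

Let a_n denote the general term. Form |a_n|^(1/n) and simplify:
|a_n|^(1/n) = 1/2
Take the limit as n -> infinity: L = 1/2.
Since L = 1/2 < 1, the root test implies convergence.

converges


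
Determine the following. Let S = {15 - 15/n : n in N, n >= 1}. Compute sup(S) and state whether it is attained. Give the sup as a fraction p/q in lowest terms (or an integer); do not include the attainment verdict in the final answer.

Analysis:
- Values: 0, 15/2, 10, 45/4, ... strictly increasing.
- Minimum is 0 (n=1); inf = 0 (attained).
- 15 - 15/n -> 15 from below; sup = 15, not attained.
Conclusion: sup(S) = 15, not attained in S.

15


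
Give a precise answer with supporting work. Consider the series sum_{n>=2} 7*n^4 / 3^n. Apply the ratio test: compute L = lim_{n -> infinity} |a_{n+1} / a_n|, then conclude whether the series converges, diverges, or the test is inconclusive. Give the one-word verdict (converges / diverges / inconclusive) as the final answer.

Let a_n denote the general term. Form the ratio a_{n+1}/a_n and simplify:
a_{n+1}/a_n = (n + 1)^4/(3*n^4)
Take the limit as n -> infinity: L = 1/3.
Since L = 1/3 < 1, the ratio test implies the series converges.

converges


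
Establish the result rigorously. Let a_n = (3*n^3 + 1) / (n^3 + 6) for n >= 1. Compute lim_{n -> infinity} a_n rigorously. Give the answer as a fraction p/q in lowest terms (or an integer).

Divide numerator and denominator by n^3, the highest power:
numerator / n^3 = 3 + n^(-3)
denominator / n^3 = 1 + 6/n^3
As n -> infinity, all terms of the form c/n^k (k >= 1) tend to 0.
So numerator / n^3 -> 3 and denominator / n^3 -> 1.
Therefore lim a_n = 3.

3


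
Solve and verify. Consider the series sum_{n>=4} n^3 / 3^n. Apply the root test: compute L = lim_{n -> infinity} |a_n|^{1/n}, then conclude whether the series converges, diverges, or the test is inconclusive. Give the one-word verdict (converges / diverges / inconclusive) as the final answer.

Let a_n denote the general term. Form |a_n|^(1/n) and simplify:
|a_n|^(1/n) = n^(3/n)/3
Take the limit as n -> infinity: L = 1/3.
Since L = 1/3 < 1, the root test implies convergence.

converges


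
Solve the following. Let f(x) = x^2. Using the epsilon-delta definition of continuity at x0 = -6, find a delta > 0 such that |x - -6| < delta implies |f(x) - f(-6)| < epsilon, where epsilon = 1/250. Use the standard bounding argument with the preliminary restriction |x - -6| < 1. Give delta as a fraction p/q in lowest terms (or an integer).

Factor: |x^2 - (-6)^2| = |x - -6| * |x + -6|.
Impose |x - -6| < 1 first. Then |x + -6| = |(x - -6) + 2*(-6)| <= |x - -6| + 2*|-6| < 1 + 12 = 13.
So |x^2 - (-6)^2| < delta * 13.
We need delta * 13 <= 1/250, i.e. delta <= 1/250/13 = 1/3250.
Since 1/3250 < 1, this is tighter than 1; take delta = 1/3250.
So delta = 1/3250 works.

1/3250


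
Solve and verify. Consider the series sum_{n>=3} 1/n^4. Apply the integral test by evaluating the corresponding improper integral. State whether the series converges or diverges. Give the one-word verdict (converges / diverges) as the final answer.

Let f(x) = x^(-4). Then f is positive, continuous, and decreasing on [3, infinity), so the integral test applies.
Compute the improper integral int_{3}^infinity f(x) dx:
  antiderivative F(x) = -1/(3*x^3).
  As x -> infinity, F(x) -> 0 (since p = 4 > 1).
  So int = F(infinity) - F(3) = 0 - (-1/81) = 1/81.
  Finite, so by the integral test, the series converges.

converges


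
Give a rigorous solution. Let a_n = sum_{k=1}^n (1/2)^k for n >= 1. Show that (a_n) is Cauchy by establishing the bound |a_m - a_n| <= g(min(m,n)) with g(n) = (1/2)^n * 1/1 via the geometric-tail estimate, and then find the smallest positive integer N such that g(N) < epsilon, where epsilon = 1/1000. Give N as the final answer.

For m > n >= 1: |a_m - a_n| = sum_{k=n+1}^m (1/2)^k < sum_{k=n+1}^infinity (1/2)^k = (1/2)^(n+1) / (1 - 1/2) = (1/2)^n * (1/2) * (2/1) = (1/2)^n * 1/1.
So g(n) = (1/2)^n / 1. Since g(n) -> 0, (a_n) is Cauchy.
Now solve g(N) < 1/1000: (1/2)^N / 1 < 1/1000 <=> 2^N > 1 / (1 * 1/1000) = 1000.
Check powers of 2: 2^9 = 512 <= 1000, 2^10 = 1024 > 1000.
So the smallest such N is 10. Check: g(10) = 1/(1 * 1024) = 1/1024 < 1/1000.

10


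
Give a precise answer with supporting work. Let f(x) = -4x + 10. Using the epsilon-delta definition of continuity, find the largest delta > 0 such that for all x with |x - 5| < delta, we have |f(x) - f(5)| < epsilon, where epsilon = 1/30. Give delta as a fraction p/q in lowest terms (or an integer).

We compute f(5) = -4*(5) + 10 = -10.
|f(x) - f(5)| = |-4x + 10 - (-10)| = |-4(x - 5)| = 4|x - 5|.
We need 4|x - 5| < 1/30, i.e. |x - 5| < 1/30 / 4 = 1/120.
So any delta <= 1/120 works. Conversely, if delta > 1/120, then x = 5 + 1/120 satisfies |x - 5| = 1/120 < delta but |f(x) - f(5)| = 4 * 1/120 = 1/30, which is not < 1/30; so no larger delta works.
Hence the largest such delta is 1/120.

1/120


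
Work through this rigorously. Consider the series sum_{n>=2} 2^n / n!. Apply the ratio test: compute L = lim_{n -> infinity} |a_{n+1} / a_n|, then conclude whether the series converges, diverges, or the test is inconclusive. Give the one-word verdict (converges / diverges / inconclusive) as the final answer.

Let a_n denote the general term. Form the ratio a_{n+1}/a_n and simplify:
a_{n+1}/a_n = 2/(n + 1)
Take the limit as n -> infinity: L = 0.
Since L = 0 < 1, the ratio test implies the series converges.

converges


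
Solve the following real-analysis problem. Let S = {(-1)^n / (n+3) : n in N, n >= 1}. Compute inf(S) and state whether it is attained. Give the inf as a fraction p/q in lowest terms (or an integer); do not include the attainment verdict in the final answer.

Analysis:
- Values: -1/4, 1/5, -1/6, 1/7, -1/8, ...
- Positive terms (even n): 1/(2+3), 1/(4+3), ... decreasing -> max = 1/5 (n=2).
- Negative terms (odd n): -1/(1+3), -1/(3+3), ... increasing -> min = -1/4 (n=1).
- So sup = 1/5 (attained at n=2); inf = -1/4 (attained at n=1).
Conclusion: inf(S) = -1/4, attained in S.

-1/4


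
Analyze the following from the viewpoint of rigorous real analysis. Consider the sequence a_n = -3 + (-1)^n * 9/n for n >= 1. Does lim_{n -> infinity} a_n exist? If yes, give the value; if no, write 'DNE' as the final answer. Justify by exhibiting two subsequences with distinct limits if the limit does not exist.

Examine the behaviour of a_n along subsequences.
Even-n subsequence a_{2k} = -3 + 9/(2k) -> -3. Odd-n subsequence a_{2k+1} = -3 - 9/(2k+1) -> -3. Both tend to -3, which suggests the limit is -3; verify directly.
|a_n - (-3)| = |(-1)^n * 9/n| = 9/n for every n >= 1.
Given epsilon > 0, choose a positive integer N > 9/epsilon. Then for all n >= N, |a_n - (-3)| = 9/n <= 9/N < epsilon.
So by the definition of the limit, lim a_n exists and equals -3.

-3


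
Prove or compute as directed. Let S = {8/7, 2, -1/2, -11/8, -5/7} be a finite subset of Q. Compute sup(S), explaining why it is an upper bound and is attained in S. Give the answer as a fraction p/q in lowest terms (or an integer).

S is finite, so sup(S) = max(S).
Sorted decreasing:
2, 8/7, -1/2, -5/7, -11/8
The extremum is 2.
For every x in S, x <= 2. And 2 is in S, so it is attained.
Therefore sup(S) = 2.

2


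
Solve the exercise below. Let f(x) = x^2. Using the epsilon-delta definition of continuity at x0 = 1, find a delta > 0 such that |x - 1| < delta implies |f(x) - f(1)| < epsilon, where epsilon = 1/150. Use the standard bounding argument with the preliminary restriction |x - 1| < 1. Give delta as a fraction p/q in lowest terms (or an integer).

Factor: |x^2 - (1)^2| = |x - 1| * |x + 1|.
Impose |x - 1| < 1 first. Then |x + 1| = |(x - 1) + 2*(1)| <= |x - 1| + 2*|1| < 1 + 2 = 3.
So |x^2 - (1)^2| < delta * 3.
We need delta * 3 <= 1/150, i.e. delta <= 1/150/3 = 1/450.
Since 1/450 < 1, this is tighter than 1; take delta = 1/450.
So delta = 1/450 works.

1/450


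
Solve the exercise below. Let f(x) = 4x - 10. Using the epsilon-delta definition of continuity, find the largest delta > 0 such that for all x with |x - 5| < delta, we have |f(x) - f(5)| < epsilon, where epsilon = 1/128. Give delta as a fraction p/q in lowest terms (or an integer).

We compute f(5) = 4*(5) - 10 = 10.
|f(x) - f(5)| = |4x - 10 - (10)| = |4(x - 5)| = 4|x - 5|.
We need 4|x - 5| < 1/128, i.e. |x - 5| < 1/128 / 4 = 1/512.
So any delta <= 1/512 works. Conversely, if delta > 1/512, then x = 5 + 1/512 satisfies |x - 5| = 1/512 < delta but |f(x) - f(5)| = 4 * 1/512 = 1/128, which is not < 1/128; so no larger delta works.
Hence the largest such delta is 1/512.

1/512


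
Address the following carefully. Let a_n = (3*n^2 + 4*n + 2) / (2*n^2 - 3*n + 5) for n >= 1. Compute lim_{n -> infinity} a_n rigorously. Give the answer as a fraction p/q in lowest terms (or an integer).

Divide numerator and denominator by n^2, the highest power:
numerator / n^2 = 3 + 4/n + 2/n^2
denominator / n^2 = 2 - 3/n + 5/n^2
As n -> infinity, all terms of the form c/n^k (k >= 1) tend to 0.
So numerator / n^2 -> 3 and denominator / n^2 -> 2.
Therefore lim a_n = 3/2.

3/2


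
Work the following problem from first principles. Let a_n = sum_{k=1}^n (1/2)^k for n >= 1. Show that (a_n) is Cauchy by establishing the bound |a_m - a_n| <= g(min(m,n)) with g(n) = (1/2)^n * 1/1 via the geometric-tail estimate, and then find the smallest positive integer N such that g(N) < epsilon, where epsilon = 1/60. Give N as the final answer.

For m > n >= 1: |a_m - a_n| = sum_{k=n+1}^m (1/2)^k < sum_{k=n+1}^infinity (1/2)^k = (1/2)^(n+1) / (1 - 1/2) = (1/2)^n * (1/2) * (2/1) = (1/2)^n * 1/1.
So g(n) = (1/2)^n / 1. Since g(n) -> 0, (a_n) is Cauchy.
Now solve g(N) < 1/60: (1/2)^N / 1 < 1/60 <=> 2^N > 1 / (1 * 1/60) = 60.
Check powers of 2: 2^5 = 32 <= 60, 2^6 = 64 > 60.
So the smallest such N is 6. Check: g(6) = 1/(1 * 64) = 1/64 < 1/60.

6


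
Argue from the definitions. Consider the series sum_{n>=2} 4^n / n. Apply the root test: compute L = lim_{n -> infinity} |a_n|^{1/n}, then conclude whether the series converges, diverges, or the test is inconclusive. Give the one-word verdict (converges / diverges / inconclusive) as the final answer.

Let a_n denote the general term. Form |a_n|^(1/n) and simplify:
|a_n|^(1/n) = 4/n^(1/n)
Take the limit as n -> infinity: L = 4.
Since L = 4 > 1, the root test implies divergence.

diverges


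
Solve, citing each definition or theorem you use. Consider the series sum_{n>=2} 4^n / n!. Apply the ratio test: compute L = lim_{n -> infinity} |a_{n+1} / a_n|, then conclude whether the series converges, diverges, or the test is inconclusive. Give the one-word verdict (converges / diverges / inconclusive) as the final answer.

Let a_n denote the general term. Form the ratio a_{n+1}/a_n and simplify:
a_{n+1}/a_n = 4/(n + 1)
Take the limit as n -> infinity: L = 0.
Since L = 0 < 1, the ratio test implies the series converges.

converges


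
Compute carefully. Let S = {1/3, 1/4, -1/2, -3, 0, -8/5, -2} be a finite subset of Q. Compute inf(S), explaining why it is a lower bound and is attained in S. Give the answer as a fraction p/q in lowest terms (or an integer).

S is finite, so inf(S) = min(S).
Sorted increasing:
-3, -2, -8/5, -1/2, 0, 1/4, 1/3
The extremum is -3.
For every x in S, x >= -3. And -3 is in S, so it is attained.
Therefore inf(S) = -3.

-3


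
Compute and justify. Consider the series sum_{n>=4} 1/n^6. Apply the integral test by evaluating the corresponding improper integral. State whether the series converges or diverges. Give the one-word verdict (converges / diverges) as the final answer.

Let f(x) = x^(-6). Then f is positive, continuous, and decreasing on [4, infinity), so the integral test applies.
Compute the improper integral int_{4}^infinity f(x) dx:
  antiderivative F(x) = -1/(5*x^5).
  As x -> infinity, F(x) -> 0 (since p = 6 > 1).
  So int = F(infinity) - F(4) = 0 - (-1/5120) = 1/5120.
  Finite, so by the integral test, the series converges.

converges


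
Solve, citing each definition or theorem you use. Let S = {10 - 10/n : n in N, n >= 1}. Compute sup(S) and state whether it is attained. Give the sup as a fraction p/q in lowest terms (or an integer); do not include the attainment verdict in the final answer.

Analysis:
- Values: 0, 5, 20/3, 15/2, ... strictly increasing.
- Minimum is 0 (n=1); inf = 0 (attained).
- 10 - 10/n -> 10 from below; sup = 10, not attained.
Conclusion: sup(S) = 10, not attained in S.

10


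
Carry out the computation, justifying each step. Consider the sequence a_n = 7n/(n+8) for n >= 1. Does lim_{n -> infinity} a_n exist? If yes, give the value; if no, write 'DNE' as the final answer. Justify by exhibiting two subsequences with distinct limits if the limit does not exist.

Examine the behaviour of a_n along subsequences.
Even-n subsequence a_{2k} = 7(2k)/(2k+8) -> 7. Odd-n subsequence a_{2k+1} = 7(2k+1)/(2k+9) -> 7. Both tend to 7, which suggests the limit is 7; verify directly.
|a_n - 7| = |7n - 7(n+8)| / (n+8) = 56/(n+8) < 56/n for every n >= 1.
Given epsilon > 0, choose a positive integer N > 56/epsilon. Then for all n >= N, |a_n - 7| < 56/n <= 56/N < epsilon.
So by the definition of the limit, lim a_n exists and equals 7.

7


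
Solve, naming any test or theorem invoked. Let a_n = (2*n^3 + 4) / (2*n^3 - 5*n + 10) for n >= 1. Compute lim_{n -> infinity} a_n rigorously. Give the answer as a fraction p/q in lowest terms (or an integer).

Divide numerator and denominator by n^3, the highest power:
numerator / n^3 = 2 + 4/n^3
denominator / n^3 = 2 - 5/n^2 + 10/n^3
As n -> infinity, all terms of the form c/n^k (k >= 1) tend to 0.
So numerator / n^3 -> 2 and denominator / n^3 -> 2.
Therefore lim a_n = 1.

1


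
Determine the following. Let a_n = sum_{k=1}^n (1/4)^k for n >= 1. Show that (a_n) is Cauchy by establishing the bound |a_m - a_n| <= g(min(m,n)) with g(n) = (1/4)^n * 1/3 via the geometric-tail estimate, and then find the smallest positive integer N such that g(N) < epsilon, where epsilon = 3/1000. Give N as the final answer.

For m > n >= 1: |a_m - a_n| = sum_{k=n+1}^m (1/4)^k < sum_{k=n+1}^infinity (1/4)^k = (1/4)^(n+1) / (1 - 1/4) = (1/4)^n * (1/4) * (4/3) = (1/4)^n * 1/3.
So g(n) = (1/4)^n / 3. Since g(n) -> 0, (a_n) is Cauchy.
Now solve g(N) < 3/1000: (1/4)^N / 3 < 3/1000 <=> 4^N > 1 / (3 * 3/1000) = 1000/9.
Check powers of 4: 4^3 = 64 <= 1000/9, 4^4 = 256 > 1000/9.
So the smallest such N is 4. Check: g(4) = 1/(3 * 256) = 1/768 < 3/1000.

4


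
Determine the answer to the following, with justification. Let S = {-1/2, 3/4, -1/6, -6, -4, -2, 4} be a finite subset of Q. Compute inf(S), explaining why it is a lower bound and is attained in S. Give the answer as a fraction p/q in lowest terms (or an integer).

S is finite, so inf(S) = min(S).
Sorted increasing:
-6, -4, -2, -1/2, -1/6, 3/4, 4
The extremum is -6.
For every x in S, x >= -6. And -6 is in S, so it is attained.
Therefore inf(S) = -6.

-6


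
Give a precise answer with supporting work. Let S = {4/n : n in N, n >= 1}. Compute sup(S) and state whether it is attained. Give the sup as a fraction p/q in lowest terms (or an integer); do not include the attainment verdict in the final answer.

Analysis:
- Values: 4, 2, 4/3, 1, ... strictly decreasing.
- The maximum is 4 (n=1); sup = 4 (attained).
- The set is bounded below by 0; 4/n -> 0 so 0 is the greatest lower bound.
- 0 is not in the set, so inf = 0 is not attained.
Conclusion: sup(S) = 4, attained in S.

4


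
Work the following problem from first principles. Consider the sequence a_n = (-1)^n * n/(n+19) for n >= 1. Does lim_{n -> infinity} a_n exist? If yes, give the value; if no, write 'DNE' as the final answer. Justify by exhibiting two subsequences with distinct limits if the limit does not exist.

Examine the behaviour of a_n along subsequences.
a_{2k} = 2k/(2k+19) -> 1. a_{2k+1} = -(2k+1)/(2k+20) -> -1.
Since these two subsequential limits are 1 and -1, distinct, the full sequence cannot converge (a convergent sequence has all subsequences tending to the same limit). So lim a_n does not exist.

DNE


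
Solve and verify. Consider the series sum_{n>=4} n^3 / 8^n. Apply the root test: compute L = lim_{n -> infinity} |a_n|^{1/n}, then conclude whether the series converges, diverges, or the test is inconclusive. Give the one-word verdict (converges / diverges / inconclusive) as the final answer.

Let a_n denote the general term. Form |a_n|^(1/n) and simplify:
|a_n|^(1/n) = n^(3/n)/8
Take the limit as n -> infinity: L = 1/8.
Since L = 1/8 < 1, the root test implies convergence.

converges


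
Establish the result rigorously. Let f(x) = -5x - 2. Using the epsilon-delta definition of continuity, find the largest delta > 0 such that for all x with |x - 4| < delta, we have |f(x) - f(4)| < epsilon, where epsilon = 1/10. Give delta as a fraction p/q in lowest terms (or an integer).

We compute f(4) = -5*(4) - 2 = -22.
|f(x) - f(4)| = |-5x - 2 - (-22)| = |-5(x - 4)| = 5|x - 4|.
We need 5|x - 4| < 1/10, i.e. |x - 4| < 1/10 / 5 = 1/50.
So any delta <= 1/50 works. Conversely, if delta > 1/50, then x = 4 + 1/50 satisfies |x - 4| = 1/50 < delta but |f(x) - f(4)| = 5 * 1/50 = 1/10, which is not < 1/10; so no larger delta works.
Hence the largest such delta is 1/50.

1/50


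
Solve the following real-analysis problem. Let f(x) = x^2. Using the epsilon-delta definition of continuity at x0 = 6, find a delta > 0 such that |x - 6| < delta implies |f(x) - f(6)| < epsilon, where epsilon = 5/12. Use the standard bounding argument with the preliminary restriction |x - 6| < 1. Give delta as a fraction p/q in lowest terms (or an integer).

Factor: |x^2 - (6)^2| = |x - 6| * |x + 6|.
Impose |x - 6| < 1 first. Then |x + 6| = |(x - 6) + 2*(6)| <= |x - 6| + 2*|6| < 1 + 12 = 13.
So |x^2 - (6)^2| < delta * 13.
We need delta * 13 <= 5/12, i.e. delta <= 5/12/13 = 5/156.
Since 5/156 < 1, this is tighter than 1; take delta = 5/156.
So delta = 5/156 works.

5/156


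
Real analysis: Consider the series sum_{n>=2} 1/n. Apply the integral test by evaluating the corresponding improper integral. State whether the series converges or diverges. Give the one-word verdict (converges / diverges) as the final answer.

Let f(x) = 1/x. Then f is positive, continuous, and decreasing on [2, infinity), so the integral test applies.
Compute the improper integral int_{2}^infinity f(x) dx:
  antiderivative F(x) = log(x).
  As x -> infinity, log(x) -> infinity.
  So int = infinity - log(2) = infinity. By the integral test, the series diverges.

diverges


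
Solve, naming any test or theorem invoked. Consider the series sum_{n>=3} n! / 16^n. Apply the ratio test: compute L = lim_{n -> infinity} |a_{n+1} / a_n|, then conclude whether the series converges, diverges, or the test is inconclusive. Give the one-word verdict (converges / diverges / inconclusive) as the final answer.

Let a_n denote the general term. Form the ratio a_{n+1}/a_n and simplify:
a_{n+1}/a_n = n/16 + 1/16
Take the limit as n -> infinity: L = infinity.
Since L = infinity > 1 (or L = infinity), the ratio test implies the series diverges.

diverges


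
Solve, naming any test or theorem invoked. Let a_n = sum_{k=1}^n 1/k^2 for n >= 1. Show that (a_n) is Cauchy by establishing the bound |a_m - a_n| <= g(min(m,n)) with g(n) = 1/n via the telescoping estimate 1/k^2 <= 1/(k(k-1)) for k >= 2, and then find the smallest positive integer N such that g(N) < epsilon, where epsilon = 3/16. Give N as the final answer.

For m > n >= 1: |a_m - a_n| = sum_{k=n+1}^m 1/k^2.
Use 1/k^2 <= 1/(k(k-1)) = 1/(k-1) - 1/k for k >= 2:
sum_{k=n+1}^m 1/k^2 <= sum_{k=n+1}^m (1/(k-1) - 1/k) = 1/n - 1/m <= 1/n.
By symmetry the same bound holds with n,m swapped, so |a_m - a_n| <= 1/min(m,n) = g(min(m,n)). Since g(n) -> 0, (a_n) is Cauchy.
Now solve g(N) < 3/16: 1/N < 3/16 <=> N > 1/(3/16) = 16/3.
The smallest integer strictly greater than 16/3 is N = 6.
Check: g(6) = 1/6 < 3/16; g(5) = 1/5 >= 3/16. So N = 6.

6


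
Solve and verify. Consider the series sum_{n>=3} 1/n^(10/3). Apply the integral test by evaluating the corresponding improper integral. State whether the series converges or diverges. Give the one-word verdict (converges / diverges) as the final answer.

Let f(x) = x^(-10/3). Then f is positive, continuous, and decreasing on [3, infinity), so the integral test applies.
Compute the improper integral int_{3}^infinity f(x) dx:
  antiderivative F(x) = -3/(7*x^(7/3)).
  As x -> infinity, F(x) -> 0 (since p = 10/3 > 1).
  So int = F(infinity) - F(3) = 0 - (-3^(2/3)/63) = 3^(2/3)/63.
  Finite, so by the integral test, the series converges.

converges


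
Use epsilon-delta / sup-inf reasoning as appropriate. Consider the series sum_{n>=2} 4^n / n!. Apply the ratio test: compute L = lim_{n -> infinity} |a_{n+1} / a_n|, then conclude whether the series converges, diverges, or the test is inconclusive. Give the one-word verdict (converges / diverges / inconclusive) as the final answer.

Let a_n denote the general term. Form the ratio a_{n+1}/a_n and simplify:
a_{n+1}/a_n = 4/(n + 1)
Take the limit as n -> infinity: L = 0.
Since L = 0 < 1, the ratio test implies the series converges.

converges


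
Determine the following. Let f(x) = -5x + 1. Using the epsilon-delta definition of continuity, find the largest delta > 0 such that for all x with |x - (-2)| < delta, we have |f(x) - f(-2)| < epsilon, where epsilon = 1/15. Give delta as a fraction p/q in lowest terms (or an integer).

We compute f(-2) = -5*(-2) + 1 = 11.
|f(x) - f(-2)| = |-5x + 1 - (11)| = |-5(x - (-2))| = 5|x - (-2)|.
We need 5|x - (-2)| < 1/15, i.e. |x - (-2)| < 1/15 / 5 = 1/75.
So any delta <= 1/75 works. Conversely, if delta > 1/75, then x = -2 + 1/75 satisfies |x - (-2)| = 1/75 < delta but |f(x) - f(-2)| = 5 * 1/75 = 1/15, which is not < 1/15; so no larger delta works.
Hence the largest such delta is 1/75.

1/75


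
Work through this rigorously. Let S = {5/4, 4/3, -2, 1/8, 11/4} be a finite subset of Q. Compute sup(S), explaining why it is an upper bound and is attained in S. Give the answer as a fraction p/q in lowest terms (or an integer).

S is finite, so sup(S) = max(S).
Sorted decreasing:
11/4, 4/3, 5/4, 1/8, -2
The extremum is 11/4.
For every x in S, x <= 11/4. And 11/4 is in S, so it is attained.
Therefore sup(S) = 11/4.

11/4


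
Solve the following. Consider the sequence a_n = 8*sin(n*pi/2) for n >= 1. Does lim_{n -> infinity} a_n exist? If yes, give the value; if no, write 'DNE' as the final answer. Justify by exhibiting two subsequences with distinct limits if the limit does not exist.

Examine the behaviour of a_n along subsequences.
a_{4k+1} = 8*sin(pi/2 + 2k*pi) = 8 -> 8. a_{4k+3} = 8*sin(3pi/2 + 2k*pi) = -8 -> -8.
Since these two subsequential limits are 8 and -8, distinct, the full sequence cannot converge (a convergent sequence has all subsequences tending to the same limit). So lim a_n does not exist.

DNE


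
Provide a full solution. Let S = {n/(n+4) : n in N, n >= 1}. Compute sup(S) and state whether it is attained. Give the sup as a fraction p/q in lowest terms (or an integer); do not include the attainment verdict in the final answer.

Analysis:
- Values: 1/5, 1/3, 3/7, 1/2, ... strictly increasing.
- Minimum is 1/5 (n=1); inf = 1/5 (attained).
- n/(n+4) = 1 - 4/(n+4) -> 1 from below as n -> infinity, and never equals 1.
- So sup = 1 (not attained).
Conclusion: sup(S) = 1, not attained in S.

1


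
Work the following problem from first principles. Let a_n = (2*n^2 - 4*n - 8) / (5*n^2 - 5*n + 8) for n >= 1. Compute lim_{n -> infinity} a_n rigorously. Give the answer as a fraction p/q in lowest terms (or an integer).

Divide numerator and denominator by n^2, the highest power:
numerator / n^2 = 2 - 4/n - 8/n^2
denominator / n^2 = 5 - 5/n + 8/n^2
As n -> infinity, all terms of the form c/n^k (k >= 1) tend to 0.
So numerator / n^2 -> 2 and denominator / n^2 -> 5.
Therefore lim a_n = 2/5.

2/5


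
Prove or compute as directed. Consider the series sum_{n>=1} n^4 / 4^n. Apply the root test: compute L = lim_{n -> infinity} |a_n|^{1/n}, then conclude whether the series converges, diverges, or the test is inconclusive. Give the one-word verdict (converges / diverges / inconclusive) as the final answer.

Let a_n denote the general term. Form |a_n|^(1/n) and simplify:
|a_n|^(1/n) = n^(4/n)/4
Take the limit as n -> infinity: L = 1/4.
Since L = 1/4 < 1, the root test implies convergence.

converges


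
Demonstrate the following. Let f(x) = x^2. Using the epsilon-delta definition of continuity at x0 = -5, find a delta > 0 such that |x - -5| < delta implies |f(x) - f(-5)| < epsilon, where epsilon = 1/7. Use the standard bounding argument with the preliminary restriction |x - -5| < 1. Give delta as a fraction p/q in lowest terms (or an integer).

Factor: |x^2 - (-5)^2| = |x - -5| * |x + -5|.
Impose |x - -5| < 1 first. Then |x + -5| = |(x - -5) + 2*(-5)| <= |x - -5| + 2*|-5| < 1 + 10 = 11.
So |x^2 - (-5)^2| < delta * 11.
We need delta * 11 <= 1/7, i.e. delta <= 1/7/11 = 1/77.
Since 1/77 < 1, this is tighter than 1; take delta = 1/77.
So delta = 1/77 works.

1/77


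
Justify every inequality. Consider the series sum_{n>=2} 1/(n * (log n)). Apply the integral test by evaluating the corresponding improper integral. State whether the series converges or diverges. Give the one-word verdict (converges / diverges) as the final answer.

Let f(x) = 1/(x*log(x)). Then f is positive, continuous, and decreasing on [2, infinity), so the integral test applies.
Compute the improper integral int_{2}^infinity f(x) dx:
  antiderivative F(x) = log(log(x)).
  F(x) = log(log(x)) -> infinity as x -> infinity. The integral diverges, so by the integral test, the series diverges.

diverges


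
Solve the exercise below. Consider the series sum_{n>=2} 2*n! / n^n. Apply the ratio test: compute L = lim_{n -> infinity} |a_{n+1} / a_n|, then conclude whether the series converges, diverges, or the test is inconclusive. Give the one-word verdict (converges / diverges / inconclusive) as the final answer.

Let a_n denote the general term. Form the ratio a_{n+1}/a_n and simplify:
a_{n+1}/a_n = (n/(n + 1))^n
Take the limit as n -> infinity: L = exp(-1).
Since L = exp(-1) < 1, the ratio test implies the series converges.

converges


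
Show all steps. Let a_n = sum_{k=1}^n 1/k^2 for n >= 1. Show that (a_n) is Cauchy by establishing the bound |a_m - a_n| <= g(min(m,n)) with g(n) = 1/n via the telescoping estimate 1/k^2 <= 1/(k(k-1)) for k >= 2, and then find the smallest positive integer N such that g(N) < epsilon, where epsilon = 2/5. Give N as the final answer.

For m > n >= 1: |a_m - a_n| = sum_{k=n+1}^m 1/k^2.
Use 1/k^2 <= 1/(k(k-1)) = 1/(k-1) - 1/k for k >= 2:
sum_{k=n+1}^m 1/k^2 <= sum_{k=n+1}^m (1/(k-1) - 1/k) = 1/n - 1/m <= 1/n.
By symmetry the same bound holds with n,m swapped, so |a_m - a_n| <= 1/min(m,n) = g(min(m,n)). Since g(n) -> 0, (a_n) is Cauchy.
Now solve g(N) < 2/5: 1/N < 2/5 <=> N > 1/(2/5) = 5/2.
The smallest integer strictly greater than 5/2 is N = 3.
Check: g(3) = 1/3 < 2/5; g(2) = 1/2 >= 2/5. So N = 3.

3


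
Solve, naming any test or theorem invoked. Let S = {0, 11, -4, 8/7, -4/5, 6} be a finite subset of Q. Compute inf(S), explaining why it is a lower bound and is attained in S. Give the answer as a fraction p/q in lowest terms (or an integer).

S is finite, so inf(S) = min(S).
Sorted increasing:
-4, -4/5, 0, 8/7, 6, 11
The extremum is -4.
For every x in S, x >= -4. And -4 is in S, so it is attained.
Therefore inf(S) = -4.

-4


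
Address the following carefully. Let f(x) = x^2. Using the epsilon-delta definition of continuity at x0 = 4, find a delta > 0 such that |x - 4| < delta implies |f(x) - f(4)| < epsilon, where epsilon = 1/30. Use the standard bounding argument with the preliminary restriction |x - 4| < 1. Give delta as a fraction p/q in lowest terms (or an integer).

Factor: |x^2 - (4)^2| = |x - 4| * |x + 4|.
Impose |x - 4| < 1 first. Then |x + 4| = |(x - 4) + 2*(4)| <= |x - 4| + 2*|4| < 1 + 8 = 9.
So |x^2 - (4)^2| < delta * 9.
We need delta * 9 <= 1/30, i.e. delta <= 1/30/9 = 1/270.
Since 1/270 < 1, this is tighter than 1; take delta = 1/270.
So delta = 1/270 works.

1/270


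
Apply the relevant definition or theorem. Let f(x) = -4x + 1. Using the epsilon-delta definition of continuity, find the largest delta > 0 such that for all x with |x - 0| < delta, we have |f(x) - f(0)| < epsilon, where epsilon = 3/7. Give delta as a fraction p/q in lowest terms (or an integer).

We compute f(0) = -4*(0) + 1 = 1.
|f(x) - f(0)| = |-4x + 1 - (1)| = |-4(x - 0)| = 4|x - 0|.
We need 4|x - 0| < 3/7, i.e. |x - 0| < 3/7 / 4 = 3/28.
So any delta <= 3/28 works. Conversely, if delta > 3/28, then x = 0 + 3/28 satisfies |x - 0| = 3/28 < delta but |f(x) - f(0)| = 4 * 3/28 = 3/7, which is not < 3/7; so no larger delta works.
Hence the largest such delta is 3/28.

3/28


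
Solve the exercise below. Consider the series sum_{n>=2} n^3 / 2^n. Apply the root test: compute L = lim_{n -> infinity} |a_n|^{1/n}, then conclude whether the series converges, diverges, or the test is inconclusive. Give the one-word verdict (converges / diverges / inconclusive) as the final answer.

Let a_n denote the general term. Form |a_n|^(1/n) and simplify:
|a_n|^(1/n) = n^(3/n)/2
Take the limit as n -> infinity: L = 1/2.
Since L = 1/2 < 1, the root test implies convergence.

converges


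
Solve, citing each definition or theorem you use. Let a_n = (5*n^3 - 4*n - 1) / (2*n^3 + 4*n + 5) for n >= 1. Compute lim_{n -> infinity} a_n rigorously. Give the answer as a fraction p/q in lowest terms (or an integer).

Divide numerator and denominator by n^3, the highest power:
numerator / n^3 = 5 - 4/n^2 - 1/n^3
denominator / n^3 = 2 + 4/n^2 + 5/n^3
As n -> infinity, all terms of the form c/n^k (k >= 1) tend to 0.
So numerator / n^3 -> 5 and denominator / n^3 -> 2.
Therefore lim a_n = 5/2.

5/2


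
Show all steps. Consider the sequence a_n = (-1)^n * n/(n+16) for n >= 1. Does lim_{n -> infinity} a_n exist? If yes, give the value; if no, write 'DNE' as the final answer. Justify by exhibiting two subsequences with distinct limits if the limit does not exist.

Examine the behaviour of a_n along subsequences.
a_{2k} = 2k/(2k+16) -> 1. a_{2k+1} = -(2k+1)/(2k+17) -> -1.
Since these two subsequential limits are 1 and -1, distinct, the full sequence cannot converge (a convergent sequence has all subsequences tending to the same limit). So lim a_n does not exist.

DNE


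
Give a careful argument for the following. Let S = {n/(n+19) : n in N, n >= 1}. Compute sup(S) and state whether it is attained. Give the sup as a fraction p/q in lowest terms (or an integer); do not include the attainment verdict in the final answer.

Analysis:
- Values: 1/20, 2/21, 3/22, 4/23, ... strictly increasing.
- Minimum is 1/20 (n=1); inf = 1/20 (attained).
- n/(n+19) = 1 - 19/(n+19) -> 1 from below as n -> infinity, and never equals 1.
- So sup = 1 (not attained).
Conclusion: sup(S) = 1, not attained in S.

1


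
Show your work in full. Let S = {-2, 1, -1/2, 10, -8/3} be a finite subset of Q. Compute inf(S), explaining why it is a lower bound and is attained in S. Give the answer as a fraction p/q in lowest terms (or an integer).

S is finite, so inf(S) = min(S).
Sorted increasing:
-8/3, -2, -1/2, 1, 10
The extremum is -8/3.
For every x in S, x >= -8/3. And -8/3 is in S, so it is attained.
Therefore inf(S) = -8/3.

-8/3


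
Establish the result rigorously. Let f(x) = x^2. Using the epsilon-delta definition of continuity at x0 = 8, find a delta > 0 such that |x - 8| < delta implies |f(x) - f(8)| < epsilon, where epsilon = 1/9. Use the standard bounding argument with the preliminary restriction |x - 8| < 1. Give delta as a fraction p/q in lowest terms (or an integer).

Factor: |x^2 - (8)^2| = |x - 8| * |x + 8|.
Impose |x - 8| < 1 first. Then |x + 8| = |(x - 8) + 2*(8)| <= |x - 8| + 2*|8| < 1 + 16 = 17.
So |x^2 - (8)^2| < delta * 17.
We need delta * 17 <= 1/9, i.e. delta <= 1/9/17 = 1/153.
Since 1/153 < 1, this is tighter than 1; take delta = 1/153.
So delta = 1/153 works.

1/153


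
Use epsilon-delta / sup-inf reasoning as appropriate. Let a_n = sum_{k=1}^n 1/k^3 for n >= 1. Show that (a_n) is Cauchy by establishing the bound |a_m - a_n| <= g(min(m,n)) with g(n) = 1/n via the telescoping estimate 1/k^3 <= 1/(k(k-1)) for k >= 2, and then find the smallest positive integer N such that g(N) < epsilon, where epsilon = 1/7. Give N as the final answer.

For m > n >= 1: |a_m - a_n| = sum_{k=n+1}^m 1/k^3.
Use 1/k^3 <= 1/(k(k-1)) = 1/(k-1) - 1/k for k >= 2 (which holds since k^3 >= k^2 >= k(k-1) for k >= 2):
sum_{k=n+1}^m 1/k^3 <= sum_{k=n+1}^m (1/(k-1) - 1/k) = 1/n - 1/m <= 1/n.
By symmetry the same bound holds with n,m swapped, so |a_m - a_n| <= 1/min(m,n) = g(min(m,n)). Since g(n) -> 0, (a_n) is Cauchy.
Now solve g(N) < 1/7: 1/N < 1/7 <=> N > 1/(1/7) = 7.
The smallest integer strictly greater than 7 is N = 8.
Check: g(8) = 1/8 < 1/7; g(7) = 1/7 >= 1/7. So N = 8.

8


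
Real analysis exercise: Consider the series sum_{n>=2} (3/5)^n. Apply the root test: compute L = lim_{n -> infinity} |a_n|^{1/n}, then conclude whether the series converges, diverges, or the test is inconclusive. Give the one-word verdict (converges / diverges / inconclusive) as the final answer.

Let a_n denote the general term. Form |a_n|^(1/n) and simplify:
|a_n|^(1/n) = 3/5
Take the limit as n -> infinity: L = 3/5.
Since L = 3/5 < 1, the root test implies convergence.

converges


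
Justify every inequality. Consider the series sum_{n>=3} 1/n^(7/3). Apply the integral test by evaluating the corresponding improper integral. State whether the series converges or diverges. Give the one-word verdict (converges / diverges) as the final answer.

Let f(x) = x^(-7/3). Then f is positive, continuous, and decreasing on [3, infinity), so the integral test applies.
Compute the improper integral int_{3}^infinity f(x) dx:
  antiderivative F(x) = -3/(4*x^(4/3)).
  As x -> infinity, F(x) -> 0 (since p = 7/3 > 1).
  So int = F(infinity) - F(3) = 0 - (-3^(2/3)/12) = 3^(2/3)/12.
  Finite, so by the integral test, the series converges.

converges


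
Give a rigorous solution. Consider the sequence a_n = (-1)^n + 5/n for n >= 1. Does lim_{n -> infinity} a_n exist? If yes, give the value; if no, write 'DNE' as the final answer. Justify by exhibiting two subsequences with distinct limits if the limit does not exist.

Examine the behaviour of a_n along subsequences.
a_{2k} = 1 + 5/(2k) -> 1. a_{2k+1} = -1 + 5/(2k+1) -> -1.
Since these two subsequential limits are 1 and -1, distinct, the full sequence cannot converge (a convergent sequence has all subsequences tending to the same limit). So lim a_n does not exist.

DNE


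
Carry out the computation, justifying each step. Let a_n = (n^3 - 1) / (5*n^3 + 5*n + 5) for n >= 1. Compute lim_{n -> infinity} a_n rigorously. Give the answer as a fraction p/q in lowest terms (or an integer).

Divide numerator and denominator by n^3, the highest power:
numerator / n^3 = 1 - 1/n^3
denominator / n^3 = 5 + 5/n^2 + 5/n^3
As n -> infinity, all terms of the form c/n^k (k >= 1) tend to 0.
So numerator / n^3 -> 1 and denominator / n^3 -> 5.
Therefore lim a_n = 1/5.

1/5


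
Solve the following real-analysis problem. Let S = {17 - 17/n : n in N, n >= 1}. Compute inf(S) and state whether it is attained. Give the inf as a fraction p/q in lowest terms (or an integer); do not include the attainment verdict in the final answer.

Analysis:
- Values: 0, 17/2, 34/3, 51/4, ... strictly increasing.
- Minimum is 0 (n=1); inf = 0 (attained).
- 17 - 17/n -> 17 from below; sup = 17, not attained.
Conclusion: inf(S) = 0, attained in S.

0


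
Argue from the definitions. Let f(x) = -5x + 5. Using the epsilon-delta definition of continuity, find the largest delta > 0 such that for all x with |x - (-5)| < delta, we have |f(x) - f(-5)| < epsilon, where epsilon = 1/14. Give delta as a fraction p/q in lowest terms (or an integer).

We compute f(-5) = -5*(-5) + 5 = 30.
|f(x) - f(-5)| = |-5x + 5 - (30)| = |-5(x - (-5))| = 5|x - (-5)|.
We need 5|x - (-5)| < 1/14, i.e. |x - (-5)| < 1/14 / 5 = 1/70.
So any delta <= 1/70 works. Conversely, if delta > 1/70, then x = -5 + 1/70 satisfies |x - (-5)| = 1/70 < delta but |f(x) - f(-5)| = 5 * 1/70 = 1/14, which is not < 1/14; so no larger delta works.
Hence the largest such delta is 1/70.

1/70


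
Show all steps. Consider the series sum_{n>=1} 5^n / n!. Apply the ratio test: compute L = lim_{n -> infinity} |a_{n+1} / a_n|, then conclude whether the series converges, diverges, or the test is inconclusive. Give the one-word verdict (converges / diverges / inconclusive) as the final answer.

Let a_n denote the general term. Form the ratio a_{n+1}/a_n and simplify:
a_{n+1}/a_n = 5/(n + 1)
Take the limit as n -> infinity: L = 0.
Since L = 0 < 1, the ratio test implies the series converges.

converges


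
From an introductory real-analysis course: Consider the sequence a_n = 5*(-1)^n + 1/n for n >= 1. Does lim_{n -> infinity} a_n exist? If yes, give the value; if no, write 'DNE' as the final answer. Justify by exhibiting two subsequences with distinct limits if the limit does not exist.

Examine the behaviour of a_n along subsequences.
a_{2k} = 5 + 1/(2k) -> 5. a_{2k+1} = -5 + 1/(2k+1) -> -5.
Since these two subsequential limits are 5 and -5, distinct, the full sequence cannot converge (a convergent sequence has all subsequences tending to the same limit). So lim a_n does not exist.

DNE


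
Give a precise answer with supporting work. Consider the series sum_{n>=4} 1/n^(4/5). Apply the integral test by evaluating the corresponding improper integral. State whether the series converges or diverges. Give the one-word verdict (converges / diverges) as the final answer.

Let f(x) = x^(-4/5). Then f is positive, continuous, and decreasing on [4, infinity), so the integral test applies.
Compute the improper integral int_{4}^infinity f(x) dx:
  antiderivative F(x) = 5*x^(1/5).
  As x -> infinity, F(x) -> infinity (since p = 4/5 < 1).
  So the integral diverges. By the integral test, the series diverges.

diverges
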